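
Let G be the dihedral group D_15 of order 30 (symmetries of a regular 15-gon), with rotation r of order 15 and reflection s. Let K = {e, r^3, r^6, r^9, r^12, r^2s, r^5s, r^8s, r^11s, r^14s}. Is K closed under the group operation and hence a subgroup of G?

Yes

|K| = 10 divides |G| = 30, consistent with Lagrange.
K contains the identity, every element's inverse is in K, and K is closed under ·: it is a subgroup.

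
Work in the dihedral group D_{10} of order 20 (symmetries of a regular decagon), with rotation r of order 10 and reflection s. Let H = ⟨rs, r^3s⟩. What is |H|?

|⟨rs⟩| = 2 and |⟨r^3s⟩| = 2, so |H| is a multiple of lcm(2, 2) = 2 and divides |G| = 20.
Closing under the operation: H = {e, r^2, r^4, r^6, r^8, rs, r^3s, r^5s, r^7s, r^9s}, so |H| = 10.

10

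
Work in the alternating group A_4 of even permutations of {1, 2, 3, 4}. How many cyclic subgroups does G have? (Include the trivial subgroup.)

Each element a generates a cyclic subgroup ⟨a⟩; distinct elements may generate the same one (a cyclic group of order d has φ(d) generators).
Cyclic subgroups by order — order 1: 1; order 2: 3; order 3: 4.
Total: 8.

8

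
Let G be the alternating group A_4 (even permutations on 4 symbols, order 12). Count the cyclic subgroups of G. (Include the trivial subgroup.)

Each element a generates a cyclic subgroup ⟨a⟩; distinct elements may generate the same one (a cyclic group of order d has φ(d) generators).
Cyclic subgroups by order — order 1: 1; order 2: 3; order 3: 4.
Total: 8.

8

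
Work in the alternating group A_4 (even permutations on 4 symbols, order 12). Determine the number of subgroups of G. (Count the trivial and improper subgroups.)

|G| = 12, so by Lagrange every subgroup order divides 12. Divisors: 1, 2, 3, 4, 6, 12.
Subgroups by order — order 1: 1; order 2: 3; order 3: 4; order 4: 1; order 6: 0; order 12: 1.
Total: 1 + 3 + 4 + 1 + 0 + 1 = 10.

10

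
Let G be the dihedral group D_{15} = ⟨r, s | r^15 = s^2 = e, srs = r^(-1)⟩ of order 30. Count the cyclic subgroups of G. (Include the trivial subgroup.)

19

A cyclic subgroup of order d is generated by each of its φ(d) elements of order d, so the cyclic subgroups of order d number (#elements of order d)/φ(d).
Cyclic subgroups by order — order 1: 1; order 2: 15; order 3: 1; order 5: 1; order 15: 1.
Total: 19.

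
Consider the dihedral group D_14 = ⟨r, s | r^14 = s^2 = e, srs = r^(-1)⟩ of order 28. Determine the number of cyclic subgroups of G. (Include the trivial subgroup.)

18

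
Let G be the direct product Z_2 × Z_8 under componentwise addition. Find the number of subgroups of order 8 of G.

3

|G| = 16 and 8 | 16, so subgroups of order 8 are possible by Lagrange.
The subgroups of order 8 are: {(0,0), (0,1), (0,2), (0,3), (0,4), (0,5), (0,6), (0,7)}; {(0,0), (0,2), (0,4), (0,6), (1,0), (1,2), (1,4), (1,6)}; {(0,0), (0,2), (0,4), (0,6), (1,1), (1,3), (1,5), (1,7)}.
So G has 3 subgroups of order 8.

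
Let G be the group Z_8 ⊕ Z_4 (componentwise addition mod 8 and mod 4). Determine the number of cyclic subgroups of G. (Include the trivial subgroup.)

14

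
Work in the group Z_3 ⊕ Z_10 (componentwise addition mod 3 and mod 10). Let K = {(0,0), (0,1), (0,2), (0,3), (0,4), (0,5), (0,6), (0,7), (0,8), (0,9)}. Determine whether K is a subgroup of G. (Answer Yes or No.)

Yes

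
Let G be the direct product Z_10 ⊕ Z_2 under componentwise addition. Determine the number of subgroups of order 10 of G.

|G| = 20 and 10 | 20, so subgroups of order 10 are possible by Lagrange.
The subgroups of order 10 are: {(0,0), (0,1), (2,0), (2,1), (4,0), (4,1), (6,0), (6,1), (8,0), (8,1)}; {(0,0), (1,0), (2,0), (3,0), (4,0), (5,0), (6,0), (7,0), (8,0), (9,0)}; {(0,0), (1,1), (2,0), (3,1), (4,0), (5,1), (6,0), (7,1), (8,0), (9,1)}.
So G has 3 subgroups of order 10.

3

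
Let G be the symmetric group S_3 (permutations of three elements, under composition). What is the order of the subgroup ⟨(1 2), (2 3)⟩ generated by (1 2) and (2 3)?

|⟨(1 2)⟩| = 2 and |⟨(2 3)⟩| = 2, so |H| is a multiple of lcm(2, 2) = 2 and divides |G| = 6.
Closing {(1 2), (2 3)} under the group operation gives all of G, so |H| = 6.

6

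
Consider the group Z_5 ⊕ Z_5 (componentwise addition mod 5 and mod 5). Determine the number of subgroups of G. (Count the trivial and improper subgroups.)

|G| = 25, so by Lagrange every subgroup order divides 25. Divisors: 1, 5, 25.
Subgroups by order — order 1: 1; order 5: 6; order 25: 1.
Total: 1 + 6 + 1 = 8.

8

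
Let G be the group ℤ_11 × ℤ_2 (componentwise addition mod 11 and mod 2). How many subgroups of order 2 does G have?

|G| = 22 and 2 | 22, so subgroups of order 2 are possible by Lagrange.
The subgroups of order 2 are: {(0,0), (0,1)}.
So G has 1 subgroup of order 2.

1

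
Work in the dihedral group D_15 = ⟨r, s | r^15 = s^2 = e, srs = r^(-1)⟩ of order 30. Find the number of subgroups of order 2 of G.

15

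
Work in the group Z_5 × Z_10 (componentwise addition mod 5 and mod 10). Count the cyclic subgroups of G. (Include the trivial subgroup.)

14

Group the elements of G by the cyclic subgroup they generate; each cyclic subgroup of order d accounts for φ(d) elements.
Cyclic subgroups by order — order 1: 1; order 2: 1; order 5: 6; order 10: 6.
Total: 14.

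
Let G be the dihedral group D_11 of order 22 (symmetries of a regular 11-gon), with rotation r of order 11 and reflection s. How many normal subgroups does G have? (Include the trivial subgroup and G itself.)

3

G has 14 subgroups. Checking conjugation-invariance by order — order 1: 1/1 normal; order 2: 0/11 normal; order 11: 1/1 normal; order 22: 1/1 normal.
Total normal subgroups: 3.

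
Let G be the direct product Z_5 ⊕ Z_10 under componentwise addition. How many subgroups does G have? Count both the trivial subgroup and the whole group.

16

|G| = 50, so by Lagrange every subgroup order divides 50. Divisors: 1, 2, 5, 10, 25, 50.
Subgroups by order — order 1: 1; order 2: 1; order 5: 6; order 10: 6; order 25: 1; order 50: 1.
Total: 1 + 1 + 6 + 6 + 1 + 1 = 16.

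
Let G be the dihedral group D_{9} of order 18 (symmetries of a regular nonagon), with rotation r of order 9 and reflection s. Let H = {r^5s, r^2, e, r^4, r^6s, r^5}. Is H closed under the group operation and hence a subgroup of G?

r^2 ∈ H but its inverse r^7 ∉ H, so H is not a subgroup.

No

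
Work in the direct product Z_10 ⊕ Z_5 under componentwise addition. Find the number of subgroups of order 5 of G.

6

|G| = 50 and 5 | 50, so subgroups of order 5 are possible by Lagrange.
The subgroups of order 5 are: {(0,0), (0,1), (0,2), (0,3), (0,4)}; {(0,0), (2,0), (4,0), (6,0), (8,0)}; {(0,0), (2,1), (4,2), (6,3), (8,4)}; {(0,0), (2,2), (4,4), (6,1), (8,3)}; … (6 in all).
So G has 6 subgroups of order 5.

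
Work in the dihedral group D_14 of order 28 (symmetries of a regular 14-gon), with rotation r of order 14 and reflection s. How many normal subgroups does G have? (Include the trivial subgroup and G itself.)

7

G has 28 subgroups. Checking conjugation-invariance by order — order 1: 1/1 normal; order 2: 1/15 normal; order 4: 0/7 normal; order 7: 1/1 normal; order 14: 3/3 normal; order 28: 1/1 normal.
Total normal subgroups: 7.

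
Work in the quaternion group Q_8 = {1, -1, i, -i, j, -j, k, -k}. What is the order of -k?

4

Computing powers of -k: the smallest k with (-k)^k = e is k = 4.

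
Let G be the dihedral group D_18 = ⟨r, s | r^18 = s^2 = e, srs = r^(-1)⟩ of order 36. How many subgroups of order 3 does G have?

1

|G| = 36 and 3 | 36, so subgroups of order 3 are possible by Lagrange.
The subgroups of order 3 are: {e, r^6, r^12}.
So G has 1 subgroup of order 3.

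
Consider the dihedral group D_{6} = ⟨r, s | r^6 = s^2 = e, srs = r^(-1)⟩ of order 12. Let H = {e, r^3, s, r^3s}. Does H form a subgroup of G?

Yes

|H| = 4 divides |G| = 12, consistent with Lagrange.
H contains the identity, every element's inverse is in H, and H is closed under ·: it is a subgroup.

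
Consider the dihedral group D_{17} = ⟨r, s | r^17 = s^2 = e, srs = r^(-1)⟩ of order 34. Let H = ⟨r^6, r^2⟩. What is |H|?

17

|⟨r^6⟩| = 17 and |⟨r^2⟩| = 17, so |H| is a multiple of lcm(17, 17) = 17 and divides |G| = 34.
Closing under the operation: H = {e, r, r^2, r^3, r^4, r^5, r^6, r^7, r^8, r^9, r^10, r^11, r^12, r^13, r^14, r^15, r^16}, so |H| = 17.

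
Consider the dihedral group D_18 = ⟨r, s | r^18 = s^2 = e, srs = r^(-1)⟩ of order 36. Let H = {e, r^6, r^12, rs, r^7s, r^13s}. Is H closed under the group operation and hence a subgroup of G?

|H| = 6 divides |G| = 36, consistent with Lagrange.
H contains the identity, every element's inverse is in H, and H is closed under ·: it is a subgroup.

Yes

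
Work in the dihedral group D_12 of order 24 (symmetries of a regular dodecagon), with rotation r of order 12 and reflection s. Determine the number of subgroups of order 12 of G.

|G| = 24 and 12 | 24, so subgroups of order 12 are possible by Lagrange.
The subgroups of order 12 are: {e, r, r^2, r^3, r^4, r^5, r^6, r^7, r^8, r^9, r^10, r^11}; {e, r^2, r^4, r^6, r^8, r^10, s, r^2s, r^4s, r^6s, r^8s, r^10s}; {e, r^2, r^4, r^6, r^8, r^10, rs, r^3s, r^5s, r^7s, r^9s, r^11s}.
So G has 3 subgroups of order 12.

3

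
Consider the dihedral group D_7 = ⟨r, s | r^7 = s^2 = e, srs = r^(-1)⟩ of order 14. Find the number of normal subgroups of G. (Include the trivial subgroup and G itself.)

3

G has 10 subgroups. Checking conjugation-invariance by order — order 1: 1/1 normal; order 2: 0/7 normal; order 7: 1/1 normal; order 14: 1/1 normal.
Total normal subgroups: 3.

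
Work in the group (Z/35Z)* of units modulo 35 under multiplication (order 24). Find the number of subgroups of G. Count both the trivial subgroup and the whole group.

16

|G| = 24, so by Lagrange every subgroup order divides 24. Divisors: 1, 2, 3, 4, 6, 8, 12, 24.
Subgroups by order — order 1: 1; order 2: 3; order 3: 1; order 4: 3; order 6: 3; order 8: 1; order 12: 3; order 24: 1.
Total: 1 + 3 + 1 + 3 + 3 + 1 + 3 + 1 = 16.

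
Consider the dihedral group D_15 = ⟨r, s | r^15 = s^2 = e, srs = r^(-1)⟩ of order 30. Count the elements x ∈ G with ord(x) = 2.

Enumerating element orders in G gives 15 elements of order 2.

15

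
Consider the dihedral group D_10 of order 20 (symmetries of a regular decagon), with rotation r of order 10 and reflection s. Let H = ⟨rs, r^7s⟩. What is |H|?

10

|⟨rs⟩| = 2 and |⟨r^7s⟩| = 2, so |H| is a multiple of lcm(2, 2) = 2 and divides |G| = 20.
Closing under the operation: H = {e, r^2, r^4, r^6, r^8, rs, r^3s, r^5s, r^7s, r^9s}, so |H| = 10.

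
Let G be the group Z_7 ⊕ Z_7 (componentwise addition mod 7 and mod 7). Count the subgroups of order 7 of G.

8

|G| = 49 and 7 | 49, so subgroups of order 7 are possible by Lagrange.
The subgroups of order 7 are: {(0,0), (0,1), (0,2), (0,3), (0,4), (0,5), (0,6)}; {(0,0), (1,0), (2,0), (3,0), (4,0), (5,0), (6,0)}; {(0,0), (1,1), (2,2), (3,3), (4,4), (5,5), (6,6)}; {(0,0), (1,2), (2,4), (3,6), (4,1), (5,3), (6,5)}; … (8 in all).
So G has 8 subgroups of order 7.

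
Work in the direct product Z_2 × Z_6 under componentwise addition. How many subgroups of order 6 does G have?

|G| = 12 and 6 | 12, so subgroups of order 6 are possible by Lagrange.
The subgroups of order 6 are: {(0,0), (0,1), (0,2), (0,3), (0,4), (0,5)}; {(0,0), (0,2), (0,4), (1,0), (1,2), (1,4)}; {(0,0), (0,2), (0,4), (1,1), (1,3), (1,5)}.
So G has 3 subgroups of order 6.

3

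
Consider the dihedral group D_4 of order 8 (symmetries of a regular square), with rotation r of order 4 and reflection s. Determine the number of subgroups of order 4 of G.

3

|G| = 8 and 4 | 8, so subgroups of order 4 are possible by Lagrange.
The subgroups of order 4 are: {e, r, r^2, r^3}; {e, r^2, s, r^2s}; {e, r^2, rs, r^3s}.
So G has 3 subgroups of order 4.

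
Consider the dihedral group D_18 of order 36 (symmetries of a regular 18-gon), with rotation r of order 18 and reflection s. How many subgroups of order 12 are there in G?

3

|G| = 36 and 12 | 36, so subgroups of order 12 are possible by Lagrange.
The subgroups of order 12 are: {e, r^3, r^6, r^9, r^12, r^15, rs, r^4s, r^7s, r^10s, r^13s, r^16s}; {e, r^3, r^6, r^9, r^12, r^15, r^2s, r^5s, r^8s, r^11s, r^14s, r^17s}; {e, r^3, r^6, r^9, r^12, r^15, s, r^3s, r^6s, r^9s, r^12s, r^15s}.
So G has 3 subgroups of order 12.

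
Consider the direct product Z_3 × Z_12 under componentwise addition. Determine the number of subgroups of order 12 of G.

|G| = 36 and 12 | 36, so subgroups of order 12 are possible by Lagrange.
The subgroups of order 12 are: {(0,0), (0,1), (0,2), (0,3), (0,4), (0,5), (0,6), (0,7), (0,8), (0,9), (0,10), (0,11)}; {(0,0), (0,3), (0,6), (0,9), (1,0), (1,3), (1,6), (1,9), (2,0), (2,3), (2,6), (2,9)}; {(0,0), (0,3), (0,6), (0,9), (1,1), (1,4), (1,7), (1,10), (2,2), (2,5), (2,8), (2,11)}; {(0,0), (0,3), (0,6), (0,9), (1,2), (1,5), (1,8), (1,11), (2,1), (2,4), (2,7), (2,10)}.
So G has 4 subgroups of order 12.

4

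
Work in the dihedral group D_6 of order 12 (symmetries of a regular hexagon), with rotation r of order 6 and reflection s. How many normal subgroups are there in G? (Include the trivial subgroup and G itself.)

G has 16 subgroups. Checking conjugation-invariance by order — order 1: 1/1 normal; order 2: 1/7 normal; order 3: 1/1 normal; order 4: 0/3 normal; order 6: 3/3 normal; order 12: 1/1 normal.
Total normal subgroups: 7.

7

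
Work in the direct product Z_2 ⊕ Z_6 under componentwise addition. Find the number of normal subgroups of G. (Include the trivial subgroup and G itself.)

10

G is abelian, so every subgroup is normal.
G has 10 subgroups in total, hence 10 normal subgroups.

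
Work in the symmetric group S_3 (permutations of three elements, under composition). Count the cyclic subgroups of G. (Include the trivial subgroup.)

A cyclic subgroup of order d is generated by each of its φ(d) elements of order d, so the cyclic subgroups of order d number (#elements of order d)/φ(d).
Cyclic subgroups by order — order 1: 1; order 2: 3; order 3: 1.
Total: 5.

5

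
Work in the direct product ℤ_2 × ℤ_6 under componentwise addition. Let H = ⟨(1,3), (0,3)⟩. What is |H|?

|⟨(1,3)⟩| = 2 and |⟨(0,3)⟩| = 2, so |H| is a multiple of lcm(2, 2) = 2 and divides |G| = 12.
Closing under the operation: H = {(0,0), (0,3), (1,0), (1,3)}, so |H| = 4.

4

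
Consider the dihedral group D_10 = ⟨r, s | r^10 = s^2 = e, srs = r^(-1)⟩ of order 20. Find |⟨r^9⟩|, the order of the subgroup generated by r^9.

Computing powers of r^9: the smallest k with (r^9)^k = e is k = 10.

10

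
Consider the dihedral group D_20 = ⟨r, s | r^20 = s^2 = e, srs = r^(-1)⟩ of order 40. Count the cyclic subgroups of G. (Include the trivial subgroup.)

26

A cyclic subgroup of order d is generated by each of its φ(d) elements of order d, so the cyclic subgroups of order d number (#elements of order d)/φ(d).
Cyclic subgroups by order — order 1: 1; order 2: 21; order 4: 1; order 5: 1; order 10: 1; order 20: 1.
Total: 26.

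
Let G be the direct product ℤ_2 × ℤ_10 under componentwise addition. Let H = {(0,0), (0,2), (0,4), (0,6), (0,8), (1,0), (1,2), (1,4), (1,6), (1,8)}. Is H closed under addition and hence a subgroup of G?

Yes

|H| = 10 divides |G| = 20, consistent with Lagrange.
H contains the identity, every element's inverse is in H, and H is closed under +: it is a subgroup.
In fact H = ⟨(1,2)⟩.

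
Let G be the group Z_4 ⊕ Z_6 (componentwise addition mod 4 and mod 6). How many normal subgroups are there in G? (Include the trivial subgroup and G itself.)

G is abelian, so every subgroup is normal.
G has 16 subgroups in total, hence 16 normal subgroups.

16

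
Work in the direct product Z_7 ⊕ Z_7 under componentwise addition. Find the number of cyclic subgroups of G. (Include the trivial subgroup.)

9

Group the elements of G by the cyclic subgroup they generate; each cyclic subgroup of order d accounts for φ(d) elements.
Cyclic subgroups by order — order 1: 1; order 7: 8.
Total: 9.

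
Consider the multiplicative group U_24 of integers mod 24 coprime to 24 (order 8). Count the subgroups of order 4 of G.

7

|G| = 8 and 4 | 8, so subgroups of order 4 are possible by Lagrange.
The subgroups of order 4 are: {1, 11, 13, 23}; {1, 11, 17, 19}; {1, 5, 7, 11}; {1, 5, 13, 17}; … (7 in all).
So G has 7 subgroups of order 4.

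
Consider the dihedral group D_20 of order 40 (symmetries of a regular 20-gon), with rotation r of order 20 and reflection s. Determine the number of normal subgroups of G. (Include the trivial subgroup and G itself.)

G has 48 subgroups. Checking conjugation-invariance by order — order 1: 1/1 normal; order 2: 1/21 normal; order 4: 1/11 normal; order 5: 1/1 normal; order 8: 0/5 normal; order 10: 1/5 normal; order 20: 3/3 normal; order 40: 1/1 normal.
Total normal subgroups: 9.

9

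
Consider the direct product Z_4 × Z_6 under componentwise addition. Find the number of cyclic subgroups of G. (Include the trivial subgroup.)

Each element a generates a cyclic subgroup ⟨a⟩; distinct elements may generate the same one (a cyclic group of order d has φ(d) generators).
Cyclic subgroups by order — order 1: 1; order 2: 3; order 3: 1; order 4: 2; order 6: 3; order 12: 2.
Total: 12.

12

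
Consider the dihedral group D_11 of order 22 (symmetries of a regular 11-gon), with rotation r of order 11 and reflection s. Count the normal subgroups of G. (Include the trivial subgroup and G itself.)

3

G has 14 subgroups. Checking conjugation-invariance by order — order 1: 1/1 normal; order 2: 0/11 normal; order 11: 1/1 normal; order 22: 1/1 normal.
Total normal subgroups: 3.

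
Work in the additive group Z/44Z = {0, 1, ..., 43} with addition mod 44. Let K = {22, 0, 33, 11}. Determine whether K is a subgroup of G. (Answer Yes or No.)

|K| = 4 divides |G| = 44, consistent with Lagrange.
K contains the identity, every element's inverse is in K, and K is closed under +: it is a subgroup.
In fact K = ⟨33⟩.

Yes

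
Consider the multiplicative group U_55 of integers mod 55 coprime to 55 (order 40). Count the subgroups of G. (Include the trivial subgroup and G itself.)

16

|G| = 40, so by Lagrange every subgroup order divides 40. Divisors: 1, 2, 4, 5, 8, 10, 20, 40.
Subgroups by order — order 1: 1; order 2: 3; order 4: 3; order 5: 1; order 8: 1; order 10: 3; order 20: 3; order 40: 1.
Total: 1 + 3 + 3 + 1 + 1 + 3 + 3 + 1 = 16.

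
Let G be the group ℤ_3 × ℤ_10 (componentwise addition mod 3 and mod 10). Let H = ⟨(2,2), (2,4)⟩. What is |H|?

15

|⟨(2,2)⟩| = 15 and |⟨(2,4)⟩| = 15, so |H| is a multiple of lcm(15, 15) = 15 and divides |G| = 30.
Closing under the operation: H = {(0,0), (0,2), (0,4), (0,6), (0,8), (1,0), (1,2), (1,4), (1,6), (1,8), (2,0), (2,2), (2,4), (2,6), (2,8)}, so |H| = 15.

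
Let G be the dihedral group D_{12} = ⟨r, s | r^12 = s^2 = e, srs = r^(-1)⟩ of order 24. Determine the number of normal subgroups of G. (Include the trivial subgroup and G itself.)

G has 34 subgroups. Checking conjugation-invariance by order — order 1: 1/1 normal; order 2: 1/13 normal; order 3: 1/1 normal; order 4: 1/7 normal; order 6: 1/5 normal; order 8: 0/3 normal; order 12: 3/3 normal; order 24: 1/1 normal.
Total normal subgroups: 9.

9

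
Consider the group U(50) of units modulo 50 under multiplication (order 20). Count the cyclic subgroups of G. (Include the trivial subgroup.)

6

A cyclic subgroup of order d is generated by each of its φ(d) elements of order d, so the cyclic subgroups of order d number (#elements of order d)/φ(d).
Cyclic subgroups by order — order 1: 1; order 2: 1; order 4: 1; order 5: 1; order 10: 1; order 20: 1.
Total: 6.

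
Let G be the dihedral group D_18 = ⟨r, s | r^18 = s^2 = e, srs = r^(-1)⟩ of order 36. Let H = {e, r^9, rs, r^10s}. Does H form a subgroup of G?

Yes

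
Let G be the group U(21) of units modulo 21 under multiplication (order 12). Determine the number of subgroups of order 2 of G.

|G| = 12 and 2 | 12, so subgroups of order 2 are possible by Lagrange.
The subgroups of order 2 are: {1, 13}; {1, 20}; {1, 8}.
So G has 3 subgroups of order 2.

3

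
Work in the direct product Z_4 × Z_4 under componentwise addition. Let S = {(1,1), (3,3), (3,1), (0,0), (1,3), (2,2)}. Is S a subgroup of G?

No

|S| = 6 does not divide |G| = 16, so by Lagrange S is not a subgroup.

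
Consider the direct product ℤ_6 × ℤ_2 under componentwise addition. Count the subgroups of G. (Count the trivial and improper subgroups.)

10

|G| = 12, so by Lagrange every subgroup order divides 12. Divisors: 1, 2, 3, 4, 6, 12.
Subgroups by order — order 1: 1; order 2: 3; order 3: 1; order 4: 1; order 6: 3; order 12: 1.
Total: 1 + 3 + 1 + 1 + 3 + 1 = 10.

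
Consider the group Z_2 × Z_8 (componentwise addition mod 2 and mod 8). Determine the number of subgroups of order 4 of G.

|G| = 16 and 4 | 16, so subgroups of order 4 are possible by Lagrange.
The subgroups of order 4 are: {(0,0), (0,2), (0,4), (0,6)}; {(0,0), (0,4), (1,0), (1,4)}; {(0,0), (0,4), (1,2), (1,6)}.
So G has 3 subgroups of order 4.

3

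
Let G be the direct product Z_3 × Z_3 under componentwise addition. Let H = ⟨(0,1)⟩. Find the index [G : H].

|⟨(0,1)⟩| = 3 and |G| = 9.
By Lagrange, [G : H] = |G|/|H| = 9/3 = 3.

3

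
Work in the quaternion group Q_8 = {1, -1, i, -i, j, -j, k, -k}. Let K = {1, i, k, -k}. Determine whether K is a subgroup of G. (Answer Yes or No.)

i ∈ K but its inverse -i ∉ K, so K is not a subgroup.

No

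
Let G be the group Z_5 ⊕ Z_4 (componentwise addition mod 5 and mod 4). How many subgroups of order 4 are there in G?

1

|G| = 20 and 4 | 20, so subgroups of order 4 are possible by Lagrange.
The subgroups of order 4 are: {(0,0), (0,1), (0,2), (0,3)}.
So G has 1 subgroup of order 4.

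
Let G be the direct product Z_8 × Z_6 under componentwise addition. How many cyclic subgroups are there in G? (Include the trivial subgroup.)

Each element a generates a cyclic subgroup ⟨a⟩; distinct elements may generate the same one (a cyclic group of order d has φ(d) generators).
Cyclic subgroups by order — order 1: 1; order 2: 3; order 3: 1; order 4: 2; order 6: 3; order 8: 2; order 12: 2; order 24: 2.
Total: 16.

16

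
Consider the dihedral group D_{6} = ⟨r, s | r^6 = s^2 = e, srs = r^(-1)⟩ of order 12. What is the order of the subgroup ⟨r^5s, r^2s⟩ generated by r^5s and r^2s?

4

|⟨r^5s⟩| = 2 and |⟨r^2s⟩| = 2, so |H| is a multiple of lcm(2, 2) = 2 and divides |G| = 12.
Closing under the operation: H = {e, r^3, r^2s, r^5s}, so |H| = 4.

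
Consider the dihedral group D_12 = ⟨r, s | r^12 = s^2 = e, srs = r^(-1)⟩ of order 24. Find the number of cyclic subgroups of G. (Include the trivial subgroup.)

Group the elements of G by the cyclic subgroup they generate; each cyclic subgroup of order d accounts for φ(d) elements.
Cyclic subgroups by order — order 1: 1; order 2: 13; order 3: 1; order 4: 1; order 6: 1; order 12: 1.
Total: 18.

18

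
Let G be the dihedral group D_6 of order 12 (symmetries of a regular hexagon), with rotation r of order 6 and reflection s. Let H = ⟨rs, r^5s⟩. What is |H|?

6

|⟨rs⟩| = 2 and |⟨r^5s⟩| = 2, so |H| is a multiple of lcm(2, 2) = 2 and divides |G| = 12.
Closing under the operation: H = {e, r^2, r^4, rs, r^3s, r^5s}, so |H| = 6.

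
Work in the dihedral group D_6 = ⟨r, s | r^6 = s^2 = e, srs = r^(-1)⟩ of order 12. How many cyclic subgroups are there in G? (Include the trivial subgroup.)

10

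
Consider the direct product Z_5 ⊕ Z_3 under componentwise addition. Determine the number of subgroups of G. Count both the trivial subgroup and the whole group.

4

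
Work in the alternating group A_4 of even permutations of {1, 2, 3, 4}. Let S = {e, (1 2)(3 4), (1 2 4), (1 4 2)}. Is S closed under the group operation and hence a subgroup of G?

Closure fails: (1 2 4) ∘ (1 2)(3 4) = (1 4 3) ∉ S. So S is not a subgroup.

No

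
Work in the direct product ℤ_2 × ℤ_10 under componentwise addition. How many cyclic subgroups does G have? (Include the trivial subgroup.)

Each element a generates a cyclic subgroup ⟨a⟩; distinct elements may generate the same one (a cyclic group of order d has φ(d) generators).
Cyclic subgroups by order — order 1: 1; order 2: 3; order 5: 1; order 10: 3.
Total: 8.

8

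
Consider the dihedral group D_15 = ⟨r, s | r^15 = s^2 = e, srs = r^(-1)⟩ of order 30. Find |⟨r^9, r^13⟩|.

15

|⟨r^9⟩| = 5 and |⟨r^13⟩| = 15, so |H| is a multiple of lcm(5, 15) = 15 and divides |G| = 30.
Closing under the operation: H = {e, r, r^2, r^3, r^4, r^5, r^6, r^7, r^8, r^9, r^10, r^11, r^12, r^13, r^14}, so |H| = 15.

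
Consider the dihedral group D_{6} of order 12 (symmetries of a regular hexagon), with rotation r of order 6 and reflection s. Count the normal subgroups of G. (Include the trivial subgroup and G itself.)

G has 16 subgroups. Checking conjugation-invariance by order — order 1: 1/1 normal; order 2: 1/7 normal; order 3: 1/1 normal; order 4: 0/3 normal; order 6: 3/3 normal; order 12: 1/1 normal.
Total normal subgroups: 7.

7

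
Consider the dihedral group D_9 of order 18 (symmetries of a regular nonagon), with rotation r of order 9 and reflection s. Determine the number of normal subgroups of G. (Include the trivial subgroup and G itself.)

4

G has 16 subgroups. Checking conjugation-invariance by order — order 1: 1/1 normal; order 2: 0/9 normal; order 3: 1/1 normal; order 6: 0/3 normal; order 9: 1/1 normal; order 18: 1/1 normal.
Total normal subgroups: 4.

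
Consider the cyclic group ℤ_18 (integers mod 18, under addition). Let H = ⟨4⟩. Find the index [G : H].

|⟨4⟩| = 9 and |G| = 18.
By Lagrange, [G : H] = |G|/|H| = 18/9 = 2.

2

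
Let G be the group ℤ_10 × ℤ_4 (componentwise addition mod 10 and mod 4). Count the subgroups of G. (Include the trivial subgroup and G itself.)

|G| = 40, so by Lagrange every subgroup order divides 40. Divisors: 1, 2, 4, 5, 8, 10, 20, 40.
Subgroups by order — order 1: 1; order 2: 3; order 4: 3; order 5: 1; order 8: 1; order 10: 3; order 20: 3; order 40: 1.
Total: 1 + 3 + 3 + 1 + 1 + 3 + 3 + 1 = 16.

16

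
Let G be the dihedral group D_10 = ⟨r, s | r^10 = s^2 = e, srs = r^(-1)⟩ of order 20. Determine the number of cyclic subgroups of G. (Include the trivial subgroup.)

14

Each element a generates a cyclic subgroup ⟨a⟩; distinct elements may generate the same one (a cyclic group of order d has φ(d) generators).
Cyclic subgroups by order — order 1: 1; order 2: 11; order 5: 1; order 10: 1.
Total: 14.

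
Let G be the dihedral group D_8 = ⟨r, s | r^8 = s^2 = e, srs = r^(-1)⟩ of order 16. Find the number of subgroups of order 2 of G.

9

|G| = 16 and 2 | 16, so subgroups of order 2 are possible by Lagrange.
The subgroups of order 2 are: {e, r^2s}; {e, r^3s}; {e, r^4}; {e, r^4s}; … (9 in all).
So G has 9 subgroups of order 2.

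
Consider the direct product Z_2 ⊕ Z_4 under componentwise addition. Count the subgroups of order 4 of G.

3

|G| = 8 and 4 | 8, so subgroups of order 4 are possible by Lagrange.
The subgroups of order 4 are: {(0,0), (0,1), (0,2), (0,3)}; {(0,0), (0,2), (1,0), (1,2)}; {(0,0), (0,2), (1,1), (1,3)}.
So G has 3 subgroups of order 4.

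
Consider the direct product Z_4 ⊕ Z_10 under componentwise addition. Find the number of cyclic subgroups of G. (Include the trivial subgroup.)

Each element a generates a cyclic subgroup ⟨a⟩; distinct elements may generate the same one (a cyclic group of order d has φ(d) generators).
Cyclic subgroups by order — order 1: 1; order 2: 3; order 4: 2; order 5: 1; order 10: 3; order 20: 2.
Total: 12.

12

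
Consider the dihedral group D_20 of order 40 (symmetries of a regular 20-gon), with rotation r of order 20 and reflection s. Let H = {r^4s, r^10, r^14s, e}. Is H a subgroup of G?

Yes

|H| = 4 divides |G| = 40, consistent with Lagrange.
H contains the identity, every element's inverse is in H, and H is closed under ·: it is a subgroup.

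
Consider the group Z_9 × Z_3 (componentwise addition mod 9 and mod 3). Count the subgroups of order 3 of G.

|G| = 27 and 3 | 27, so subgroups of order 3 are possible by Lagrange.
The subgroups of order 3 are: {(0,0), (0,1), (0,2)}; {(0,0), (3,0), (6,0)}; {(0,0), (3,1), (6,2)}; {(0,0), (3,2), (6,1)}.
So G has 4 subgroups of order 3.

4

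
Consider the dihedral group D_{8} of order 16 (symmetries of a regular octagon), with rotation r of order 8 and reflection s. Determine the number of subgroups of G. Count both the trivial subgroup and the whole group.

19

|G| = 16, so by Lagrange every subgroup order divides 16. Divisors: 1, 2, 4, 8, 16.
Subgroups by order — order 1: 1; order 2: 9; order 4: 5; order 8: 3; order 16: 1.
Total: 1 + 9 + 5 + 3 + 1 = 19.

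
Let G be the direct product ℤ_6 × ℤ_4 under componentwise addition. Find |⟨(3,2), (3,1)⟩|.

8

|⟨(3,2)⟩| = 2 and |⟨(3,1)⟩| = 4, so |H| is a multiple of lcm(2, 4) = 4 and divides |G| = 24.
Closing under the operation: H = {(0,0), (0,1), (0,2), (0,3), (3,0), (3,1), (3,2), (3,3)}, so |H| = 8.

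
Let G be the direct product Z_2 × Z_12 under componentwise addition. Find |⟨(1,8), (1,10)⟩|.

12

|⟨(1,8)⟩| = 6 and |⟨(1,10)⟩| = 6, so |H| is a multiple of lcm(6, 6) = 6 and divides |G| = 24.
Closing under the operation: H = {(0,0), (0,2), (0,4), (0,6), (0,8), (0,10), (1,0), (1,2), (1,4), (1,6), (1,8), (1,10)}, so |H| = 12.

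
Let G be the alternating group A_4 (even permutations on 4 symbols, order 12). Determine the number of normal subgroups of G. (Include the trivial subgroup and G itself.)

3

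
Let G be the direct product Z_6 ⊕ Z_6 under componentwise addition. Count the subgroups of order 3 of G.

4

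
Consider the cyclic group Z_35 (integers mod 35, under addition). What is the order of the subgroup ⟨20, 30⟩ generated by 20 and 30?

7

|⟨20⟩| = 7 and |⟨30⟩| = 7, so |H| is a multiple of lcm(7, 7) = 7 and divides |G| = 35.
Closing under the operation: H = {0, 5, 10, 15, 20, 25, 30}, so |H| = 7.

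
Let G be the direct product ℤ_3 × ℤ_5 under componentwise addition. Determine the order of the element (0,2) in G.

5

The order of (0,2) in Z_3 × Z_5 is lcm(ord(0) in Z_3, ord(2) in Z_5).
ord(0) = 1 and ord(2) = 5, so |⟨(0,2)⟩| = lcm(1, 5) = 5.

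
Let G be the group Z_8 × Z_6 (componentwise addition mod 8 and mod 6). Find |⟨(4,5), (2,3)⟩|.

24

|⟨(4,5)⟩| = 6 and |⟨(2,3)⟩| = 4, so |H| is a multiple of lcm(6, 4) = 12 and divides |G| = 48.
Closing under the operation: H = {(0,0), (0,1), (0,2), (0,3), (0,4), (0,5), (2,0), (2,1), (2,2), (2,3), (2,4), (2,5), (4,0), (4,1), (4,2), (4,3), (4,4), (4,5), (6,0), (6,1), (6,2), (6,3), (6,4), (6,5)}, so |H| = 24.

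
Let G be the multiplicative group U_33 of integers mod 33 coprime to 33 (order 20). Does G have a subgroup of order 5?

Yes

5 | 20. A subgroup of order 5 is {1, 4, 16, 25, 31}.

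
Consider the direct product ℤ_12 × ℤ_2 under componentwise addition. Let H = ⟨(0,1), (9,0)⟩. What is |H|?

|⟨(0,1)⟩| = 2 and |⟨(9,0)⟩| = 4, so |H| is a multiple of lcm(2, 4) = 4 and divides |G| = 24.
Closing under the operation: H = {(0,0), (0,1), (3,0), (3,1), (6,0), (6,1), (9,0), (9,1)}, so |H| = 8.

8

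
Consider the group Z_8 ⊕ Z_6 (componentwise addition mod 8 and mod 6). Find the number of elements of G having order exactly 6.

6

An element (a,b) has order lcm(ord(a), ord(b)); count pairs with lcm equal to 6.
Enumerating gives 6 such elements.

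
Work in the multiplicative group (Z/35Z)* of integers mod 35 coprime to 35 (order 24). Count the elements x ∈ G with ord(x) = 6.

The elements of order 6 are: 4, 9, 19, 24, 26, 31.
That's 6.

6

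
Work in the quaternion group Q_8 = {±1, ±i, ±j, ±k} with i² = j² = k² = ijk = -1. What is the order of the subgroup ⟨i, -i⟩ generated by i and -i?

4

|⟨i⟩| = 4 and |⟨-i⟩| = 4, so |H| is a multiple of lcm(4, 4) = 4 and divides |G| = 8.
Closing under the operation: H = {1, -1, i, -i}, so |H| = 4.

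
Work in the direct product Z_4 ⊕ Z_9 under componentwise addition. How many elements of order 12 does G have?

An element (a,b) has order lcm(ord(a), ord(b)); count pairs with lcm equal to 12.
Enumerating gives 4 such elements.

4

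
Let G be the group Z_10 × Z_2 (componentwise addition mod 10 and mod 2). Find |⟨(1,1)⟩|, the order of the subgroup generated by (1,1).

10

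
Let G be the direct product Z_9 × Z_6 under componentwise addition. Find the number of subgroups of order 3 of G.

|G| = 54 and 3 | 54, so subgroups of order 3 are possible by Lagrange.
The subgroups of order 3 are: {(0,0), (0,2), (0,4)}; {(0,0), (3,0), (6,0)}; {(0,0), (3,2), (6,4)}; {(0,0), (3,4), (6,2)}.
So G has 4 subgroups of order 3.

4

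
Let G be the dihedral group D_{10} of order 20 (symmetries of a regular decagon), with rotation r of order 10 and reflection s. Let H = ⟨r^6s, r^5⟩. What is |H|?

4

|⟨r^6s⟩| = 2 and |⟨r^5⟩| = 2, so |H| is a multiple of lcm(2, 2) = 2 and divides |G| = 20.
Closing under the operation: H = {e, r^5, rs, r^6s}, so |H| = 4.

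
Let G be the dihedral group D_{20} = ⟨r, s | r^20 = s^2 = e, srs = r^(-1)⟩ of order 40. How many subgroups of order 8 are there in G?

5

|G| = 40 and 8 | 40, so subgroups of order 8 are possible by Lagrange.
The subgroups of order 8 are: {e, r^5, r^10, r^15, s, r^5s, r^10s, r^15s}; {e, r^5, r^10, r^15, rs, r^6s, r^11s, r^16s}; {e, r^5, r^10, r^15, r^2s, r^7s, r^12s, r^17s}; {e, r^5, r^10, r^15, r^3s, r^8s, r^13s, r^18s}; … (5 in all).
So G has 5 subgroups of order 8.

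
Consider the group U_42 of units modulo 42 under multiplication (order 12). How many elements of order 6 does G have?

6

The elements of order 6 are: 5, 11, 17, 19, 23, 31.
That's 6.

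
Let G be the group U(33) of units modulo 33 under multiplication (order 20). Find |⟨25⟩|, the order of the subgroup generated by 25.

Compute successive powers of 25 mod 33: 25, 31, 16, 4, 1; 25^5 ≡ 1 (mod 33).
So |⟨25⟩| = 5.

5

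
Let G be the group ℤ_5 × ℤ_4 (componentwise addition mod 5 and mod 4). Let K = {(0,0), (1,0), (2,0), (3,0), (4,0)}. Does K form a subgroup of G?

Yes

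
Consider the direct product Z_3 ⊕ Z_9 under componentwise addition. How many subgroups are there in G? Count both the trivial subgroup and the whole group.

10

|G| = 27, so by Lagrange every subgroup order divides 27. Divisors: 1, 3, 9, 27.
Subgroups by order — order 1: 1; order 3: 4; order 9: 4; order 27: 1.
Total: 1 + 4 + 4 + 1 = 10.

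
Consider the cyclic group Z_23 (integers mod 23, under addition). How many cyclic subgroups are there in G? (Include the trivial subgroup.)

2

Group the elements of G by the cyclic subgroup they generate; each cyclic subgroup of order d accounts for φ(d) elements.
Cyclic subgroups by order — order 1: 1; order 23: 1.
Total: 2.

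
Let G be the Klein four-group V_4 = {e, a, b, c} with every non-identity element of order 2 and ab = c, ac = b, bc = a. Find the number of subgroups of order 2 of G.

3

|G| = 4 and 2 | 4, so subgroups of order 2 are possible by Lagrange.
The subgroups of order 2 are: {e, a}; {e, b}; {e, c}.
So G has 3 subgroups of order 2.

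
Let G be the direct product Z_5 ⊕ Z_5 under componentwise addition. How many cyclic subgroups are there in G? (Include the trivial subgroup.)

Group the elements of G by the cyclic subgroup they generate; each cyclic subgroup of order d accounts for φ(d) elements.
Cyclic subgroups by order — order 1: 1; order 5: 6.
Total: 7.

7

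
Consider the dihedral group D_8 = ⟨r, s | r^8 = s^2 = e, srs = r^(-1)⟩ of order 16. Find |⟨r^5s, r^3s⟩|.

8

|⟨r^5s⟩| = 2 and |⟨r^3s⟩| = 2, so |H| is a multiple of lcm(2, 2) = 2 and divides |G| = 16.
Closing under the operation: H = {e, r^2, r^4, r^6, rs, r^3s, r^5s, r^7s}, so |H| = 8.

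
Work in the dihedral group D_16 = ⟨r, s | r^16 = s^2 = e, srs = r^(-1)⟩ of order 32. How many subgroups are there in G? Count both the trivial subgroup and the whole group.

|G| = 32, so by Lagrange every subgroup order divides 32. Divisors: 1, 2, 4, 8, 16, 32.
Subgroups by order — order 1: 1; order 2: 17; order 4: 9; order 8: 5; order 16: 3; order 32: 1.
Total: 1 + 17 + 9 + 5 + 3 + 1 = 36.

36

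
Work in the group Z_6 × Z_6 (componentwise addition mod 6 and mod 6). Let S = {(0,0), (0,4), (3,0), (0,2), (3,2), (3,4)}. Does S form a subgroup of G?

|S| = 6 divides |G| = 36, consistent with Lagrange.
S contains the identity, every element's inverse is in S, and S is closed under +: it is a subgroup.
In fact S = ⟨(3,4)⟩.

Yes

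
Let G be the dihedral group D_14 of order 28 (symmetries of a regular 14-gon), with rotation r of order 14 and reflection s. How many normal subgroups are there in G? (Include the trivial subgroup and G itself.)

7

G has 28 subgroups. Checking conjugation-invariance by order — order 1: 1/1 normal; order 2: 1/15 normal; order 4: 0/7 normal; order 7: 1/1 normal; order 14: 3/3 normal; order 28: 1/1 normal.
Total normal subgroups: 7.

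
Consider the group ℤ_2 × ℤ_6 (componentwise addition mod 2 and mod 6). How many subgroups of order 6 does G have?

|G| = 12 and 6 | 12, so subgroups of order 6 are possible by Lagrange.
The subgroups of order 6 are: {(0,0), (0,1), (0,2), (0,3), (0,4), (0,5)}; {(0,0), (0,2), (0,4), (1,0), (1,2), (1,4)}; {(0,0), (0,2), (0,4), (1,1), (1,3), (1,5)}.
So G has 3 subgroups of order 6.

3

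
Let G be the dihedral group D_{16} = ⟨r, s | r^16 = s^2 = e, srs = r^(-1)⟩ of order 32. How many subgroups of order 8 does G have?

5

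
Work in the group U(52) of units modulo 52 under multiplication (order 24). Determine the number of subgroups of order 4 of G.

3

|G| = 24 and 4 | 24, so subgroups of order 4 are possible by Lagrange.
The subgroups of order 4 are: {1, 5, 21, 25}; {1, 25, 27, 51}; {1, 25, 31, 47}.
So G has 3 subgroups of order 4.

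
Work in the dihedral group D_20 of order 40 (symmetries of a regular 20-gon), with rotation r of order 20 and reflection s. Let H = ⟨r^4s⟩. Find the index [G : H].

|⟨r^4s⟩| = 2 and |G| = 40.
By Lagrange, [G : H] = |G|/|H| = 40/2 = 20.

20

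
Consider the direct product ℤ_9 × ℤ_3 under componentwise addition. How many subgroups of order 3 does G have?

4

|G| = 27 and 3 | 27, so subgroups of order 3 are possible by Lagrange.
The subgroups of order 3 are: {(0,0), (0,1), (0,2)}; {(0,0), (3,0), (6,0)}; {(0,0), (3,1), (6,2)}; {(0,0), (3,2), (6,1)}.
So G has 4 subgroups of order 3.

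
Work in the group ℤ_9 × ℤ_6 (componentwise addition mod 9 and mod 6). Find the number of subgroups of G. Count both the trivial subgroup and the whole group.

20

|G| = 54, so by Lagrange every subgroup order divides 54. Divisors: 1, 2, 3, 6, 9, 18, 27, 54.
Subgroups by order — order 1: 1; order 2: 1; order 3: 4; order 6: 4; order 9: 4; order 18: 4; order 27: 1; order 54: 1.
Total: 1 + 1 + 4 + 4 + 4 + 4 + 1 + 1 = 20.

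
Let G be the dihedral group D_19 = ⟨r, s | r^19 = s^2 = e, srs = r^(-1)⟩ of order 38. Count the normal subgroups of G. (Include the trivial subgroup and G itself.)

G has 22 subgroups. Checking conjugation-invariance by order — order 1: 1/1 normal; order 2: 0/19 normal; order 19: 1/1 normal; order 38: 1/1 normal.
Total normal subgroups: 3.

3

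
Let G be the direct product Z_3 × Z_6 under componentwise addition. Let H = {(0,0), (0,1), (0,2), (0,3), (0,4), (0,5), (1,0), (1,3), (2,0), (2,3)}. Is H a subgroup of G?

No

|H| = 10 does not divide |G| = 18, so by Lagrange H is not a subgroup.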